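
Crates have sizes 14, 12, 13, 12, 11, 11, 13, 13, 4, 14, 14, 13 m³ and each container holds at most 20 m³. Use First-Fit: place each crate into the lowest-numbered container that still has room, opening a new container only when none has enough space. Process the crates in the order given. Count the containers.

11 containers

14 m³ → container 1 (remaining 6 m³)
12 m³ → container 2 (remaining 8 m³)
13 m³ → container 3 (remaining 7 m³)
12 m³ → container 4 (remaining 8 m³)
11 m³ → container 5 (remaining 9 m³)
11 m³ → container 6 (remaining 9 m³)
13 m³ → container 7 (remaining 7 m³)
13 m³ → container 8 (remaining 7 m³)
4 m³ → container 1 (remaining 2 m³)
14 m³ → container 9 (remaining 6 m³)
14 m³ → container 10 (remaining 6 m³)
13 m³ → container 11 (remaining 7 m³)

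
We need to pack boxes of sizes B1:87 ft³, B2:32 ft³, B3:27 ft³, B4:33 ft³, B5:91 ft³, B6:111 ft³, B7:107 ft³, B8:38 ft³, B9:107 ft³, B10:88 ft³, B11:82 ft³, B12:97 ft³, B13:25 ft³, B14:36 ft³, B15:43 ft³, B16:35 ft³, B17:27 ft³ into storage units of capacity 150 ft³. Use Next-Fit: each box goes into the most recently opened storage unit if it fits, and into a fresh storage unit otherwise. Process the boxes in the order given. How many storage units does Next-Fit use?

9 storage units

storage unit 1: place B1 (87 ft³), 63 ft³ left
storage unit 1: place B2 (32 ft³), 31 ft³ left
storage unit 1: place B3 (27 ft³), 4 ft³ left
storage unit 2: place B4 (33 ft³), 117 ft³ left
storage unit 2: place B5 (91 ft³), 26 ft³ left
storage unit 3: place B6 (111 ft³), 39 ft³ left
storage unit 4: place B7 (107 ft³), 43 ft³ left
storage unit 4: place B8 (38 ft³), 5 ft³ left
storage unit 5: place B9 (107 ft³), 43 ft³ left
storage unit 6: place B10 (88 ft³), 62 ft³ left
storage unit 7: place B11 (82 ft³), 68 ft³ left
storage unit 8: place B12 (97 ft³), 53 ft³ left
storage unit 8: place B13 (25 ft³), 28 ft³ left
storage unit 9: place B14 (36 ft³), 114 ft³ left
storage unit 9: place B15 (43 ft³), 71 ft³ left
storage unit 9: place B16 (35 ft³), 36 ft³ left
storage unit 9: place B17 (27 ft³), 9 ft³ left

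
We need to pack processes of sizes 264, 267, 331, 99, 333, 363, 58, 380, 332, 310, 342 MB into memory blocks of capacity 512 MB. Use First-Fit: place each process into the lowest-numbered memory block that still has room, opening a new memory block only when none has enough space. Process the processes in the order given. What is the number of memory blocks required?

memory block 1: place 264 MB, 248 MB left
memory block 2: place 267 MB, 245 MB left
memory block 3: place 331 MB, 181 MB left
memory block 1: place 99 MB, 149 MB left
memory block 4: place 333 MB, 179 MB left
memory block 5: place 363 MB, 149 MB left
memory block 1: place 58 MB, 91 MB left
memory block 6: place 380 MB, 132 MB left
memory block 7: place 332 MB, 180 MB left
memory block 8: place 310 MB, 202 MB left
memory block 9: place 342 MB, 170 MB left
Final memory blocks: [264,99,58] [267] [331] [333] [363] [380] [332] [310] [342].

9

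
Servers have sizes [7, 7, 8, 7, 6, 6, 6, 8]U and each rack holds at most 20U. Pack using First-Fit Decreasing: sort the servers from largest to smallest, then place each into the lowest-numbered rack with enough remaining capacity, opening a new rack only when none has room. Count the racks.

Sorted descending: 8, 8, 7, 7, 7, 6, 6, 6.
8U → rack 1 (remaining 12U)
8U → rack 1 (remaining 4U)
7U → rack 2 (remaining 13U)
7U → rack 2 (remaining 6U)
7U → rack 3 (remaining 13U)
6U → rack 2 (remaining 0U)
6U → rack 3 (remaining 7U)
6U → rack 3 (remaining 1U)
Final racks: [8,8] [7,7,6] [7,6,6].

3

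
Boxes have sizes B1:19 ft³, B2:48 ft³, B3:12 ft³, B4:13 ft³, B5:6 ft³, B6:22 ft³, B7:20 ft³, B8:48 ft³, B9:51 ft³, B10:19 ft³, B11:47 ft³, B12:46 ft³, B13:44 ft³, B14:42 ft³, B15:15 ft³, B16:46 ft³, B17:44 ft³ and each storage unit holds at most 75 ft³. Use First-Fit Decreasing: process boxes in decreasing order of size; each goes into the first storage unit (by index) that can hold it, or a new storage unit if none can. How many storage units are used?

9 storage units

Sorted descending: 51, 48, 48, 47, 46, 46, 44, 44, 42, 22, 20, 19, 19, 15, 13, 12, 6.
51 ft³ → storage unit 1 (remaining 24 ft³)
48 ft³ → storage unit 2 (remaining 27 ft³)
48 ft³ → storage unit 3 (remaining 27 ft³)
47 ft³ → storage unit 4 (remaining 28 ft³)
46 ft³ → storage unit 5 (remaining 29 ft³)
46 ft³ → storage unit 6 (remaining 29 ft³)
44 ft³ → storage unit 7 (remaining 31 ft³)
44 ft³ → storage unit 8 (remaining 31 ft³)
42 ft³ → storage unit 9 (remaining 33 ft³)
22 ft³ → storage unit 1 (remaining 2 ft³)
20 ft³ → storage unit 2 (remaining 7 ft³)
19 ft³ → storage unit 3 (remaining 8 ft³)
19 ft³ → storage unit 4 (remaining 9 ft³)
15 ft³ → storage unit 5 (remaining 14 ft³)
13 ft³ → storage unit 5 (remaining 1 ft³)
12 ft³ → storage unit 6 (remaining 17 ft³)
6 ft³ → storage unit 2 (remaining 1 ft³)
Final storage units: [51,22] [48,20,6] [48,19] [47,19] [46,15,13] [46,12] [44] [44] [42].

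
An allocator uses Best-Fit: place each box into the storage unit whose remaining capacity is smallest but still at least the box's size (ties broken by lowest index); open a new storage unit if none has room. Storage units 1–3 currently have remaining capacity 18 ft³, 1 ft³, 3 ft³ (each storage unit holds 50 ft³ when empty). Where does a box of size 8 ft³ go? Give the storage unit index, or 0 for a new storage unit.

Storage units with room: storage unit 1 (18 ft³).
Tightest fit is storage unit 1 with 18 ft³ free.

1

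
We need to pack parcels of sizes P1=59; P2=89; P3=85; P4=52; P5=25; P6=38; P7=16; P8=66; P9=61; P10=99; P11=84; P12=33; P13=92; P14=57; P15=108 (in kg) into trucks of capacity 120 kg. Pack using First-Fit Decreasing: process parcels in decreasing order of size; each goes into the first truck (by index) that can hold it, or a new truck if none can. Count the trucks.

Sorted descending: 108, 99, 92, 89, 85, 84, 66, 61, 59, 57, 52, 38, 33, 25, 16.
Put 108 kg in truck 1; 12 kg remain.
Put 99 kg in truck 2; 21 kg remain.
Put 92 kg in truck 3; 28 kg remain.
Put 89 kg in truck 4; 31 kg remain.
Put 85 kg in truck 5; 35 kg remain.
Put 84 kg in truck 6; 36 kg remain.
Put 66 kg in truck 7; 54 kg remain.
Put 61 kg in truck 8; 59 kg remain.
Put 59 kg in truck 8; 0 kg remain.
Put 57 kg in truck 9; 63 kg remain.
Put 52 kg in truck 7; 2 kg remain.
Put 38 kg in truck 9; 25 kg remain.
Put 33 kg in truck 5; 2 kg remain.
Put 25 kg in truck 3; 3 kg remain.
Put 16 kg in truck 2; 5 kg remain.
Final trucks: [108] [99,16] [92,25] [89] [85,33] [84] [66,52] [61,59] [57,38].

9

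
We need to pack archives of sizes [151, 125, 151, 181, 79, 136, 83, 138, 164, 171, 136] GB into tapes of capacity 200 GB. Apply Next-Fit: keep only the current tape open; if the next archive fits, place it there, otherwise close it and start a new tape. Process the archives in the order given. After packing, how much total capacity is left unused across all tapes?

685

151 GB → tape 1 (remaining 49 GB)
125 GB → tape 2 (remaining 75 GB)
151 GB → tape 3 (remaining 49 GB)
181 GB → tape 4 (remaining 19 GB)
79 GB → tape 5 (remaining 121 GB)
136 GB → tape 6 (remaining 64 GB)
83 GB → tape 7 (remaining 117 GB)
138 GB → tape 8 (remaining 62 GB)
164 GB → tape 9 (remaining 36 GB)
171 GB → tape 10 (remaining 29 GB)
136 GB → tape 11 (remaining 64 GB)
11 tapes × 200 GB = 2200 GB; used 1515 GB; unused 685 GB.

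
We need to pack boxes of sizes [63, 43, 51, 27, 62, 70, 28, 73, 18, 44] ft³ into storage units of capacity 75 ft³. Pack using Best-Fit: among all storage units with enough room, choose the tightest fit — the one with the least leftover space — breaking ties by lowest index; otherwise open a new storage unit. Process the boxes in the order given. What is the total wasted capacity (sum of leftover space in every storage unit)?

46

Put 63 ft³ in storage unit 1; 12 ft³ remain.
Put 43 ft³ in storage unit 2; 32 ft³ remain.
Put 51 ft³ in storage unit 3; 24 ft³ remain.
Put 27 ft³ in storage unit 2; 5 ft³ remain.
Put 62 ft³ in storage unit 4; 13 ft³ remain.
Put 70 ft³ in storage unit 5; 5 ft³ remain.
Put 28 ft³ in storage unit 6; 47 ft³ remain.
Put 73 ft³ in storage unit 7; 2 ft³ remain.
Put 18 ft³ in storage unit 3; 6 ft³ remain.
Put 44 ft³ in storage unit 6; 3 ft³ remain.
7 storage units × 75 ft³ = 525 ft³; used 479 ft³; unused 46 ft³.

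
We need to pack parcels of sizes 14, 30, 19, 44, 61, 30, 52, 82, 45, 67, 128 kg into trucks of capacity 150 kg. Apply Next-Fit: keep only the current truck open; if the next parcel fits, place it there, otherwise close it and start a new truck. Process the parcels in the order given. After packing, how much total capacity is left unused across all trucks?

Put 14 kg in truck 1; 136 kg remain.
Put 30 kg in truck 1; 106 kg remain.
Put 19 kg in truck 1; 87 kg remain.
Put 44 kg in truck 1; 43 kg remain.
Put 61 kg in truck 2; 89 kg remain.
Put 30 kg in truck 2; 59 kg remain.
Put 52 kg in truck 2; 7 kg remain.
Put 82 kg in truck 3; 68 kg remain.
Put 45 kg in truck 3; 23 kg remain.
Put 67 kg in truck 4; 83 kg remain.
Put 128 kg in truck 5; 22 kg remain.
5 trucks × 150 kg = 750 kg; used 572 kg; unused 178 kg.

178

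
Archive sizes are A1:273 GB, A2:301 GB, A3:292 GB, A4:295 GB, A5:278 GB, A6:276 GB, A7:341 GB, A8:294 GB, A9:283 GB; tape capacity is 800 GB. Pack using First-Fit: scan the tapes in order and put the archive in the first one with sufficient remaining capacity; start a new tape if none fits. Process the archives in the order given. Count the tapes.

Put A1 (273 GB) in tape 1; 527 GB remain.
Put A2 (301 GB) in tape 1; 226 GB remain.
Put A3 (292 GB) in tape 2; 508 GB remain.
Put A4 (295 GB) in tape 2; 213 GB remain.
Put A5 (278 GB) in tape 3; 522 GB remain.
Put A6 (276 GB) in tape 3; 246 GB remain.
Put A7 (341 GB) in tape 4; 459 GB remain.
Put A8 (294 GB) in tape 4; 165 GB remain.
Put A9 (283 GB) in tape 5; 517 GB remain.
Final tapes: [273,301] [292,295] [278,276] [341,294] [283].

5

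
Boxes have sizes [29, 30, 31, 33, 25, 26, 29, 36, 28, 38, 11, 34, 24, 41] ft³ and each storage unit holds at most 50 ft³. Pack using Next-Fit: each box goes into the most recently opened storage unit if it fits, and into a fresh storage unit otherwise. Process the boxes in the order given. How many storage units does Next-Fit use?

13 storage units

Put 29 ft³ in storage unit 1; 21 ft³ remain.
Put 30 ft³ in storage unit 2; 20 ft³ remain.
Put 31 ft³ in storage unit 3; 19 ft³ remain.
Put 33 ft³ in storage unit 4; 17 ft³ remain.
Put 25 ft³ in storage unit 5; 25 ft³ remain.
Put 26 ft³ in storage unit 6; 24 ft³ remain.
Put 29 ft³ in storage unit 7; 21 ft³ remain.
Put 36 ft³ in storage unit 8; 14 ft³ remain.
Put 28 ft³ in storage unit 9; 22 ft³ remain.
Put 38 ft³ in storage unit 10; 12 ft³ remain.
Put 11 ft³ in storage unit 10; 1 ft³ remain.
Put 34 ft³ in storage unit 11; 16 ft³ remain.
Put 24 ft³ in storage unit 12; 26 ft³ remain.
Put 41 ft³ in storage unit 13; 9 ft³ remain.
Final storage units: [29] [30] [31] [33] [25] [26] [29] [36] [28] [38,11] [34] [24] [41].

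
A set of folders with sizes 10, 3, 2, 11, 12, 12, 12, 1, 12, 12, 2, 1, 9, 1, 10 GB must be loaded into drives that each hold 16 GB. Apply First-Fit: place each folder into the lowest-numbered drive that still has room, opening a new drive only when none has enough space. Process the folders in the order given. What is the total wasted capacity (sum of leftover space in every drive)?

34

10 GB → drive 1 (remaining 6 GB)
3 GB → drive 1 (remaining 3 GB)
2 GB → drive 1 (remaining 1 GB)
11 GB → drive 2 (remaining 5 GB)
12 GB → drive 3 (remaining 4 GB)
12 GB → drive 4 (remaining 4 GB)
12 GB → drive 5 (remaining 4 GB)
1 GB → drive 1 (remaining 0 GB)
12 GB → drive 6 (remaining 4 GB)
12 GB → drive 7 (remaining 4 GB)
2 GB → drive 2 (remaining 3 GB)
1 GB → drive 2 (remaining 2 GB)
9 GB → drive 8 (remaining 7 GB)
1 GB → drive 2 (remaining 1 GB)
10 GB → drive 9 (remaining 6 GB)
9 drives × 16 GB = 144 GB; used 110 GB; unused 34 GB.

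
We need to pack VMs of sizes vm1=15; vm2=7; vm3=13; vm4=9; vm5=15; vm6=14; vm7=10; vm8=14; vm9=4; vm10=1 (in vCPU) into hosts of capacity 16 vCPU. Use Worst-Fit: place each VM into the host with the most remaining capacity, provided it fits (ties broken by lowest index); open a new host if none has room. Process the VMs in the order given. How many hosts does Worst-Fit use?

7 hosts

host 1: place vm1 (15 vCPU), 1 vCPU left
host 2: place vm2 (7 vCPU), 9 vCPU left
host 3: place vm3 (13 vCPU), 3 vCPU left
host 2: place vm4 (9 vCPU), 0 vCPU left
host 4: place vm5 (15 vCPU), 1 vCPU left
host 5: place vm6 (14 vCPU), 2 vCPU left
host 6: place vm7 (10 vCPU), 6 vCPU left
host 7: place vm8 (14 vCPU), 2 vCPU left
host 6: place vm9 (4 vCPU), 2 vCPU left
host 3: place vm10 (1 vCPU), 2 vCPU left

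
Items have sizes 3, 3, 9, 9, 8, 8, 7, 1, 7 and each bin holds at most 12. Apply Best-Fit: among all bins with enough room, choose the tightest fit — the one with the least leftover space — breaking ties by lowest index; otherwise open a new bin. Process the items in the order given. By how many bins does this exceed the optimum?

1

Best-Fit: [3,3] [9,1] [9] [8] [8] [7] [7] → 7 bins.
6 items exceed 6 (half the capacity), and no two of those can share a bin, so at least 6 bins are needed.
An optimal packing achieves that bound: [9,3] [9,3] [8,1] [8] [7] [7] → 6 bins.
Excess: 7 − 6 = 1.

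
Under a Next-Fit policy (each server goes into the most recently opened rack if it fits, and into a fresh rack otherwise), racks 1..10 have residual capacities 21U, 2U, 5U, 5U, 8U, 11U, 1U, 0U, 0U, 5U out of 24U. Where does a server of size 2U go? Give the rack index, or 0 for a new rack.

10

Next-Fit only looks at rack 10, which has 5U free.
2U fits there.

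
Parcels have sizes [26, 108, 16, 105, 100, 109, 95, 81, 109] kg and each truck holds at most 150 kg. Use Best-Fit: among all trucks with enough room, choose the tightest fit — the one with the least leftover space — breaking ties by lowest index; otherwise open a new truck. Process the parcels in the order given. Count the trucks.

26 kg → truck 1 (remaining 124 kg)
108 kg → truck 1 (remaining 16 kg)
16 kg → truck 1 (remaining 0 kg)
105 kg → truck 2 (remaining 45 kg)
100 kg → truck 3 (remaining 50 kg)
109 kg → truck 4 (remaining 41 kg)
95 kg → truck 5 (remaining 55 kg)
81 kg → truck 6 (remaining 69 kg)
109 kg → truck 7 (remaining 41 kg)
Final trucks: [26,108,16] [105] [100] [109] [95] [81] [109].

7 trucks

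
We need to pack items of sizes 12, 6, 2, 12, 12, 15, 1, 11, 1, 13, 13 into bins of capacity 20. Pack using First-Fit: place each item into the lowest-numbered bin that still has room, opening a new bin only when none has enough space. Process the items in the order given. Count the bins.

Put 12 in bin 1; 8 remain.
Put 6 in bin 1; 2 remain.
Put 2 in bin 1; 0 remain.
Put 12 in bin 2; 8 remain.
Put 12 in bin 3; 8 remain.
Put 15 in bin 4; 5 remain.
Put 1 in bin 2; 7 remain.
Put 11 in bin 5; 9 remain.
Put 1 in bin 2; 6 remain.
Put 13 in bin 6; 7 remain.
Put 13 in bin 7; 7 remain.

7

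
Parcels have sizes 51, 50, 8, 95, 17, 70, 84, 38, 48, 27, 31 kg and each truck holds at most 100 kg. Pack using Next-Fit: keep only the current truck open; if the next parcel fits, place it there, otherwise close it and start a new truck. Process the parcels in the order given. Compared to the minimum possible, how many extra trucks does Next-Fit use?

1

Next-Fit: [51] [50,8] [95] [17,70] [84] [38,48] [27,31] → 7 trucks.
Total size 519 kg; any packing needs at least ⌈519/100⌉ = 6 trucks.
An optimal packing achieves that bound: [95] [84,8] [70,27] [51,48] [50,38] [31,17] → 6 trucks.
Excess: 7 − 6 = 1.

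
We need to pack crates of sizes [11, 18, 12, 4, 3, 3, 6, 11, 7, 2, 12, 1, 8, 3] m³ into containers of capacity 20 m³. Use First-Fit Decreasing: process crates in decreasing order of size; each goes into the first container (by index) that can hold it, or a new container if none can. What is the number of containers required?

Sorted descending: 18, 12, 12, 11, 11, 8, 7, 6, 4, 3, 3, 3, 2, 1.
container 1: place 18 m³, 2 m³ left
container 2: place 12 m³, 8 m³ left
container 3: place 12 m³, 8 m³ left
container 4: place 11 m³, 9 m³ left
container 5: place 11 m³, 9 m³ left
container 2: place 8 m³, 0 m³ left
container 3: place 7 m³, 1 m³ left
container 4: place 6 m³, 3 m³ left
container 5: place 4 m³, 5 m³ left
container 4: place 3 m³, 0 m³ left
container 5: place 3 m³, 2 m³ left
container 6: place 3 m³, 17 m³ left
container 1: place 2 m³, 0 m³ left
container 3: place 1 m³, 0 m³ left

6 containers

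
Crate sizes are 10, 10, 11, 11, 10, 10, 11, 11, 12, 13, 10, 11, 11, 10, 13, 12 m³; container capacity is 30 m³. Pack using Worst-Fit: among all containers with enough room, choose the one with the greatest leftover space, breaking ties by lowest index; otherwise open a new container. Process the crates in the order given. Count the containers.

8

10 m³ → container 1 (remaining 20 m³)
10 m³ → container 1 (remaining 10 m³)
11 m³ → container 2 (remaining 19 m³)
11 m³ → container 2 (remaining 8 m³)
10 m³ → container 1 (remaining 0 m³)
10 m³ → container 3 (remaining 20 m³)
11 m³ → container 3 (remaining 9 m³)
11 m³ → container 4 (remaining 19 m³)
12 m³ → container 4 (remaining 7 m³)
13 m³ → container 5 (remaining 17 m³)
10 m³ → container 5 (remaining 7 m³)
11 m³ → container 6 (remaining 19 m³)
11 m³ → container 6 (remaining 8 m³)
10 m³ → container 7 (remaining 20 m³)
13 m³ → container 7 (remaining 7 m³)
12 m³ → container 8 (remaining 18 m³)
Final containers: [10,10,10] [11,11] [10,11] [11,12] [13,10] [11,11] [10,13] [12].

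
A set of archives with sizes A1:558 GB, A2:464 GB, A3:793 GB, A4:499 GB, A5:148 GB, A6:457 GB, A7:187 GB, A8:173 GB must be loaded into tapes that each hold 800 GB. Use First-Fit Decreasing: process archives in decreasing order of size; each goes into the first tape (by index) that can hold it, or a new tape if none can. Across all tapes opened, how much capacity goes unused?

Sorted descending: 793, 558, 499, 464, 457, 187, 173, 148.
793 GB → tape 1 (remaining 7 GB)
558 GB → tape 2 (remaining 242 GB)
499 GB → tape 3 (remaining 301 GB)
464 GB → tape 4 (remaining 336 GB)
457 GB → tape 5 (remaining 343 GB)
187 GB → tape 2 (remaining 55 GB)
173 GB → tape 3 (remaining 128 GB)
148 GB → tape 4 (remaining 188 GB)
5 tapes × 800 GB = 4000 GB; used 3279 GB; unused 721 GB.

721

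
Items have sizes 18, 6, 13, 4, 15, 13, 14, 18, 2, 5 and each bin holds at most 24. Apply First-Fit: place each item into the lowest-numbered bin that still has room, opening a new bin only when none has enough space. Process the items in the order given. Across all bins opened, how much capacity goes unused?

36

bin 1: place 18, 6 left
bin 1: place 6, 0 left
bin 2: place 13, 11 left
bin 2: place 4, 7 left
bin 3: place 15, 9 left
bin 4: place 13, 11 left
bin 5: place 14, 10 left
bin 6: place 18, 6 left
bin 2: place 2, 5 left
bin 2: place 5, 0 left
6 bins × 24 = 144; used 108; unused 36.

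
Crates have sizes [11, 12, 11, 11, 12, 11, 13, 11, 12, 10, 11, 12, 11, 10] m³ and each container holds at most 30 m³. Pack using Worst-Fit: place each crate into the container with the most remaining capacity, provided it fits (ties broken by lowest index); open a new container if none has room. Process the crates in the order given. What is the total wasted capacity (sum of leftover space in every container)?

Put 11 m³ in container 1; 19 m³ remain.
Put 12 m³ in container 1; 7 m³ remain.
Put 11 m³ in container 2; 19 m³ remain.
Put 11 m³ in container 2; 8 m³ remain.
Put 12 m³ in container 3; 18 m³ remain.
Put 11 m³ in container 3; 7 m³ remain.
Put 13 m³ in container 4; 17 m³ remain.
Put 11 m³ in container 4; 6 m³ remain.
Put 12 m³ in container 5; 18 m³ remain.
Put 10 m³ in container 5; 8 m³ remain.
Put 11 m³ in container 6; 19 m³ remain.
Put 12 m³ in container 6; 7 m³ remain.
Put 11 m³ in container 7; 19 m³ remain.
Put 10 m³ in container 7; 9 m³ remain.
7 containers × 30 m³ = 210 m³; used 158 m³; unused 52 m³.

52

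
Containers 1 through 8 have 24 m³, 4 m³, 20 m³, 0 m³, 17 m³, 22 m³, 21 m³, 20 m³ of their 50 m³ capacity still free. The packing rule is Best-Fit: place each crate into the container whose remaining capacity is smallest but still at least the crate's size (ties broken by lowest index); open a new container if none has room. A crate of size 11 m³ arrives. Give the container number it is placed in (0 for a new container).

5

Containers with room: container 1 (24 m³), container 3 (20 m³), container 5 (17 m³), container 6 (22 m³), container 7 (21 m³), container 8 (20 m³).
Tightest fit is container 5 with 17 m³ free.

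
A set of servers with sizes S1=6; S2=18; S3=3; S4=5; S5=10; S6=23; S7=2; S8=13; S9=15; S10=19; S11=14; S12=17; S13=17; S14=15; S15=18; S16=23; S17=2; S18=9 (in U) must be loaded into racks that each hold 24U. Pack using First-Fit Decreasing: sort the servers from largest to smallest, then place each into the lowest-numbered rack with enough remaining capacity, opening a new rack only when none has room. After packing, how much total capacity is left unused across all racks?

35

Sorted descending: 23, 23, 19, 18, 18, 17, 17, 15, 15, 14, 13, 10, 9, 6, 5, 3, 2, 2.
Put 23U in rack 1; 1U remain.
Put 23U in rack 2; 1U remain.
Put 19U in rack 3; 5U remain.
Put 18U in rack 4; 6U remain.
Put 18U in rack 5; 6U remain.
Put 17U in rack 6; 7U remain.
Put 17U in rack 7; 7U remain.
Put 15U in rack 8; 9U remain.
Put 15U in rack 9; 9U remain.
Put 14U in rack 10; 10U remain.
Put 13U in rack 11; 11U remain.
Put 10U in rack 10; 0U remain.
Put 9U in rack 8; 0U remain.
Put 6U in rack 4; 0U remain.
Put 5U in rack 3; 0U remain.
Put 3U in rack 5; 3U remain.
Put 2U in rack 5; 1U remain.
Put 2U in rack 6; 5U remain.
11 racks × 24U = 264U; used 229U; unused 35U.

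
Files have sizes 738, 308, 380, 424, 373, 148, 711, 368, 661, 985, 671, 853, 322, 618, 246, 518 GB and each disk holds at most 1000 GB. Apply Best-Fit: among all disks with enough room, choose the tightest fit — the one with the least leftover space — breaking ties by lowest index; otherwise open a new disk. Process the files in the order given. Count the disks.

738 GB → disk 1 (remaining 262 GB)
308 GB → disk 2 (remaining 692 GB)
380 GB → disk 2 (remaining 312 GB)
424 GB → disk 3 (remaining 576 GB)
373 GB → disk 3 (remaining 203 GB)
148 GB → disk 3 (remaining 55 GB)
711 GB → disk 4 (remaining 289 GB)
368 GB → disk 5 (remaining 632 GB)
661 GB → disk 6 (remaining 339 GB)
985 GB → disk 7 (remaining 15 GB)
671 GB → disk 8 (remaining 329 GB)
853 GB → disk 9 (remaining 147 GB)
322 GB → disk 8 (remaining 7 GB)
618 GB → disk 5 (remaining 14 GB)
246 GB → disk 1 (remaining 16 GB)
518 GB → disk 10 (remaining 482 GB)

10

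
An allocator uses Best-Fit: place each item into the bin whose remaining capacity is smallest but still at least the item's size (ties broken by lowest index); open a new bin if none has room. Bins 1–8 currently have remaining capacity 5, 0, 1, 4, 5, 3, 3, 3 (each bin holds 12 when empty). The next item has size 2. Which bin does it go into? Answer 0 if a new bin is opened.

Bins with room: bin 1 (5), bin 4 (4), bin 5 (5), bin 6 (3), bin 7 (3), bin 8 (3).
Tightest fit is bin 6 with 3 free.

6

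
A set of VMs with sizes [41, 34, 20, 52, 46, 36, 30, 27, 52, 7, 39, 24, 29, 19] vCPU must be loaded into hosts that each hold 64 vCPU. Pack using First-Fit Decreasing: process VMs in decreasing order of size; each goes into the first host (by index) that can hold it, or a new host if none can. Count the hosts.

Sorted descending: 52, 52, 46, 41, 39, 36, 34, 30, 29, 27, 24, 20, 19, 7.
host 1: place 52 vCPU, 12 vCPU left
host 2: place 52 vCPU, 12 vCPU left
host 3: place 46 vCPU, 18 vCPU left
host 4: place 41 vCPU, 23 vCPU left
host 5: place 39 vCPU, 25 vCPU left
host 6: place 36 vCPU, 28 vCPU left
host 7: place 34 vCPU, 30 vCPU left
host 7: place 30 vCPU, 0 vCPU left
host 8: place 29 vCPU, 35 vCPU left
host 6: place 27 vCPU, 1 vCPU left
host 5: place 24 vCPU, 1 vCPU left
host 4: place 20 vCPU, 3 vCPU left
host 8: place 19 vCPU, 16 vCPU left
host 1: place 7 vCPU, 5 vCPU left

8 hosts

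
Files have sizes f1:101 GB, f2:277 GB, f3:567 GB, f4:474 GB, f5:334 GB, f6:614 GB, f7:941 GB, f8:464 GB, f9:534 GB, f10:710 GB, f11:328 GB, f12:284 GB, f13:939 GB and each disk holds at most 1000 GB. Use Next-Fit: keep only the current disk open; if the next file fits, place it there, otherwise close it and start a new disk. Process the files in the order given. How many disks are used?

f1 (101 GB) → disk 1 (remaining 899 GB)
f2 (277 GB) → disk 1 (remaining 622 GB)
f3 (567 GB) → disk 1 (remaining 55 GB)
f4 (474 GB) → disk 2 (remaining 526 GB)
f5 (334 GB) → disk 2 (remaining 192 GB)
f6 (614 GB) → disk 3 (remaining 386 GB)
f7 (941 GB) → disk 4 (remaining 59 GB)
f8 (464 GB) → disk 5 (remaining 536 GB)
f9 (534 GB) → disk 5 (remaining 2 GB)
f10 (710 GB) → disk 6 (remaining 290 GB)
f11 (328 GB) → disk 7 (remaining 672 GB)
f12 (284 GB) → disk 7 (remaining 388 GB)
f13 (939 GB) → disk 8 (remaining 61 GB)
Final disks: [101,277,567] [474,334] [614] [941] [464,534] [710] [328,284] [939].

8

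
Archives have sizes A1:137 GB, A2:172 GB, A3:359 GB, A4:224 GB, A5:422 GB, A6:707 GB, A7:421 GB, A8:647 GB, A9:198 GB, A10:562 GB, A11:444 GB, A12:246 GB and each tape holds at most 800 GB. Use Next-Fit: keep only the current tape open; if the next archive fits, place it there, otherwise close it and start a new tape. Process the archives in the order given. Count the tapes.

Put A1 (137 GB) in tape 1; 663 GB remain.
Put A2 (172 GB) in tape 1; 491 GB remain.
Put A3 (359 GB) in tape 1; 132 GB remain.
Put A4 (224 GB) in tape 2; 576 GB remain.
Put A5 (422 GB) in tape 2; 154 GB remain.
Put A6 (707 GB) in tape 3; 93 GB remain.
Put A7 (421 GB) in tape 4; 379 GB remain.
Put A8 (647 GB) in tape 5; 153 GB remain.
Put A9 (198 GB) in tape 6; 602 GB remain.
Put A10 (562 GB) in tape 6; 40 GB remain.
Put A11 (444 GB) in tape 7; 356 GB remain.
Put A12 (246 GB) in tape 7; 110 GB remain.
Final tapes: [137,172,359] [224,422] [707] [421] [647] [198,562] [444,246].

7 tapes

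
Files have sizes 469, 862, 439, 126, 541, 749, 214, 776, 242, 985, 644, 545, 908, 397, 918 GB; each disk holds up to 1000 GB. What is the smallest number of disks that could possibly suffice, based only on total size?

9

Total size = 469 + 862 + 439 + 126 + 541 + 749 + 214 + 776 + 242 + 985 + 644 + 545 + 908 + 397 + 918 = 8815 GB.
⌈8815 / 1000⌉ = 9.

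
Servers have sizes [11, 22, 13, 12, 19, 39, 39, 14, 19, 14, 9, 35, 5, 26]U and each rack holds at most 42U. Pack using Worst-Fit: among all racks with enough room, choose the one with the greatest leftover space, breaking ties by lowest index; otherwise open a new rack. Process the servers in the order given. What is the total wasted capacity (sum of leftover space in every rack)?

rack 1: place 11U, 31U left
rack 1: place 22U, 9U left
rack 2: place 13U, 29U left
rack 2: place 12U, 17U left
rack 3: place 19U, 23U left
rack 4: place 39U, 3U left
rack 5: place 39U, 3U left
rack 3: place 14U, 9U left
rack 6: place 19U, 23U left
rack 6: place 14U, 9U left
rack 2: place 9U, 8U left
rack 7: place 35U, 7U left
rack 1: place 5U, 4U left
rack 8: place 26U, 16U left
8 racks × 42U = 336U; used 277U; unused 59U.

59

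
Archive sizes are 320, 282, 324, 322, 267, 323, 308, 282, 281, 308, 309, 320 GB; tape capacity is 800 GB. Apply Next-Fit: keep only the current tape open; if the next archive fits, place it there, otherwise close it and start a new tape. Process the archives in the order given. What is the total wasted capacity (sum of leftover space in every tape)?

320 GB → tape 1 (remaining 480 GB)
282 GB → tape 1 (remaining 198 GB)
324 GB → tape 2 (remaining 476 GB)
322 GB → tape 2 (remaining 154 GB)
267 GB → tape 3 (remaining 533 GB)
323 GB → tape 3 (remaining 210 GB)
308 GB → tape 4 (remaining 492 GB)
282 GB → tape 4 (remaining 210 GB)
281 GB → tape 5 (remaining 519 GB)
308 GB → tape 5 (remaining 211 GB)
309 GB → tape 6 (remaining 491 GB)
320 GB → tape 6 (remaining 171 GB)
6 tapes × 800 GB = 4800 GB; used 3646 GB; unused 1154 GB.

1154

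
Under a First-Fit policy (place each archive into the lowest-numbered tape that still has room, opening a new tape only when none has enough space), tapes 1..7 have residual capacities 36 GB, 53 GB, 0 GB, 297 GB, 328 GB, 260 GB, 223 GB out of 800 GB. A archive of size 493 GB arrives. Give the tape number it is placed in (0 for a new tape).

0

No tape has ≥ 493 GB free, so a new tape is opened.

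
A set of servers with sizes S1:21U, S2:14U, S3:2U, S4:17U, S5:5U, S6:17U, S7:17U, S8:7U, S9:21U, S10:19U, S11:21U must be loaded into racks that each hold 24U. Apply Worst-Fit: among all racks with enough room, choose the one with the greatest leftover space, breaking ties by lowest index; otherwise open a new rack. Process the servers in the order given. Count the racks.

S1 (21U) → rack 1 (remaining 3U)
S2 (14U) → rack 2 (remaining 10U)
S3 (2U) → rack 2 (remaining 8U)
S4 (17U) → rack 3 (remaining 7U)
S5 (5U) → rack 2 (remaining 3U)
S6 (17U) → rack 4 (remaining 7U)
S7 (17U) → rack 5 (remaining 7U)
S8 (7U) → rack 3 (remaining 0U)
S9 (21U) → rack 6 (remaining 3U)
S10 (19U) → rack 7 (remaining 5U)
S11 (21U) → rack 8 (remaining 3U)

8 racks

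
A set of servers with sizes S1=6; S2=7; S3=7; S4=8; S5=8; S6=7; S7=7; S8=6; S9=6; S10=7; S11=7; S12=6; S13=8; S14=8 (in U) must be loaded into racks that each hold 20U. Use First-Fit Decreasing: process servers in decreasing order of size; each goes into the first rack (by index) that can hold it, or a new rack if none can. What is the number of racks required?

Sorted descending: 8, 8, 8, 8, 7, 7, 7, 7, 7, 7, 6, 6, 6, 6.
8U → rack 1 (remaining 12U)
8U → rack 1 (remaining 4U)
8U → rack 2 (remaining 12U)
8U → rack 2 (remaining 4U)
7U → rack 3 (remaining 13U)
7U → rack 3 (remaining 6U)
7U → rack 4 (remaining 13U)
7U → rack 4 (remaining 6U)
7U → rack 5 (remaining 13U)
7U → rack 5 (remaining 6U)
6U → rack 3 (remaining 0U)
6U → rack 4 (remaining 0U)
6U → rack 5 (remaining 0U)
6U → rack 6 (remaining 14U)

6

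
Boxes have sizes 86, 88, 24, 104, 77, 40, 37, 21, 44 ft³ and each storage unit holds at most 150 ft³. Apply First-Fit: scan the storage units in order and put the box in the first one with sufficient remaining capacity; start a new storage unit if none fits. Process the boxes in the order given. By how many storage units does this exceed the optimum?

0

First-Fit: [86,24,40] [88,37,21] [104,44] [77] → 4 storage units.
Total size 521 ft³; any packing needs at least ⌈521/150⌉ = 4 storage units.
So 4 is already optimal.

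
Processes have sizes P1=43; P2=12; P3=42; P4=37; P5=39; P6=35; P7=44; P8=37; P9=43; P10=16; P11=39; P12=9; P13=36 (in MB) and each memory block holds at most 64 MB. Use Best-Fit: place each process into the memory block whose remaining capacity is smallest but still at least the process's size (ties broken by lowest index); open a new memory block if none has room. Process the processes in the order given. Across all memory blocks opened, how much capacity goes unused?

208

P1 (43 MB) → memory block 1 (remaining 21 MB)
P2 (12 MB) → memory block 1 (remaining 9 MB)
P3 (42 MB) → memory block 2 (remaining 22 MB)
P4 (37 MB) → memory block 3 (remaining 27 MB)
P5 (39 MB) → memory block 4 (remaining 25 MB)
P6 (35 MB) → memory block 5 (remaining 29 MB)
P7 (44 MB) → memory block 6 (remaining 20 MB)
P8 (37 MB) → memory block 7 (remaining 27 MB)
P9 (43 MB) → memory block 8 (remaining 21 MB)
P10 (16 MB) → memory block 6 (remaining 4 MB)
P11 (39 MB) → memory block 9 (remaining 25 MB)
P12 (9 MB) → memory block 1 (remaining 0 MB)
P13 (36 MB) → memory block 10 (remaining 28 MB)
10 memory blocks × 64 MB = 640 MB; used 432 MB; unused 208 MB.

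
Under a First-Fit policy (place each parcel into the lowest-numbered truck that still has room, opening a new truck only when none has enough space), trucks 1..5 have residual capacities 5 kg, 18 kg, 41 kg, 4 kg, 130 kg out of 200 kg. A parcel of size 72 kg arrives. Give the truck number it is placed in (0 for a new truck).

Trucks with room: truck 5 (130 kg).
The first with room is truck 5.

5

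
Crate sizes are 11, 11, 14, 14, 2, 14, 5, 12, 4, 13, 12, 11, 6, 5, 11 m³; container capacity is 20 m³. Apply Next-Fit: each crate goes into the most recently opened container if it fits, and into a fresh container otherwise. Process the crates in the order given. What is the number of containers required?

10

11 m³ → container 1 (remaining 9 m³)
11 m³ → container 2 (remaining 9 m³)
14 m³ → container 3 (remaining 6 m³)
14 m³ → container 4 (remaining 6 m³)
2 m³ → container 4 (remaining 4 m³)
14 m³ → container 5 (remaining 6 m³)
5 m³ → container 5 (remaining 1 m³)
12 m³ → container 6 (remaining 8 m³)
4 m³ → container 6 (remaining 4 m³)
13 m³ → container 7 (remaining 7 m³)
12 m³ → container 8 (remaining 8 m³)
11 m³ → container 9 (remaining 9 m³)
6 m³ → container 9 (remaining 3 m³)
5 m³ → container 10 (remaining 15 m³)
11 m³ → container 10 (remaining 4 m³)
Final containers: [11] [11] [14] [14,2] [14,5] [12,4] [13] [12] [11,6] [5,11].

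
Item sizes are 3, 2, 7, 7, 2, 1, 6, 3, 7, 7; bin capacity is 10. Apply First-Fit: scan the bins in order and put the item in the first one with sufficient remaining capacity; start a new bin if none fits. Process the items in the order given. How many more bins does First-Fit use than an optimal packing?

First-Fit: [3,2,2,1] [7,3] [7] [6] [7] [7] → 6 bins.
Total size 45; any packing needs at least ⌈45/10⌉ = 5 bins.
An optimal packing achieves that bound: [7,3] [7,3] [7,2,1] [7,2] [6] → 5 bins.
Excess: 6 − 5 = 1.

1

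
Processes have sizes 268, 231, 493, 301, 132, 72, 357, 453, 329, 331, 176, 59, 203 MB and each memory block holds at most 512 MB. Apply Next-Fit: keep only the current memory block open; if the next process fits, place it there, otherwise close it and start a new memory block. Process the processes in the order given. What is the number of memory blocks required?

8 memory blocks

268 MB → memory block 1 (remaining 244 MB)
231 MB → memory block 1 (remaining 13 MB)
493 MB → memory block 2 (remaining 19 MB)
301 MB → memory block 3 (remaining 211 MB)
132 MB → memory block 3 (remaining 79 MB)
72 MB → memory block 3 (remaining 7 MB)
357 MB → memory block 4 (remaining 155 MB)
453 MB → memory block 5 (remaining 59 MB)
329 MB → memory block 6 (remaining 183 MB)
331 MB → memory block 7 (remaining 181 MB)
176 MB → memory block 7 (remaining 5 MB)
59 MB → memory block 8 (remaining 453 MB)
203 MB → memory block 8 (remaining 250 MB)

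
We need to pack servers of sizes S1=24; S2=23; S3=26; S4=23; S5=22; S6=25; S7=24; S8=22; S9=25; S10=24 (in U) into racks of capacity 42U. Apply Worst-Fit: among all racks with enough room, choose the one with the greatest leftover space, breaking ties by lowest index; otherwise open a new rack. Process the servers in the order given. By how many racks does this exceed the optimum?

Worst-Fit: [24] [23] [26] [23] [22] [25] [24] [22] [25] [24] → 10 racks.
10 servers exceed 21U (half the capacity), and no two of those can share a rack, so at least 10 racks are needed.
So 10 is already optimal.

0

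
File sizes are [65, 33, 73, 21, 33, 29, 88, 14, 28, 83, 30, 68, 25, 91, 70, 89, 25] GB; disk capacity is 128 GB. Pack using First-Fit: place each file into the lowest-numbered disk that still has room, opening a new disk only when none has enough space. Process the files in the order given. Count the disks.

65 GB → disk 1 (remaining 63 GB)
33 GB → disk 1 (remaining 30 GB)
73 GB → disk 2 (remaining 55 GB)
21 GB → disk 1 (remaining 9 GB)
33 GB → disk 2 (remaining 22 GB)
29 GB → disk 3 (remaining 99 GB)
88 GB → disk 3 (remaining 11 GB)
14 GB → disk 2 (remaining 8 GB)
28 GB → disk 4 (remaining 100 GB)
83 GB → disk 4 (remaining 17 GB)
30 GB → disk 5 (remaining 98 GB)
68 GB → disk 5 (remaining 30 GB)
25 GB → disk 5 (remaining 5 GB)
91 GB → disk 6 (remaining 37 GB)
70 GB → disk 7 (remaining 58 GB)
89 GB → disk 8 (remaining 39 GB)
25 GB → disk 6 (remaining 12 GB)

8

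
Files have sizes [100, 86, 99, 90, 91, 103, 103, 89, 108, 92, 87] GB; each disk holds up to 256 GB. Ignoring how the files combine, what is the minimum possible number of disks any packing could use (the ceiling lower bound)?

Total size = 100 + 86 + 99 + 90 + 91 + 103 + 103 + 89 + 108 + 92 + 87 = 1048 GB.
⌈1048 / 256⌉ = 5.

5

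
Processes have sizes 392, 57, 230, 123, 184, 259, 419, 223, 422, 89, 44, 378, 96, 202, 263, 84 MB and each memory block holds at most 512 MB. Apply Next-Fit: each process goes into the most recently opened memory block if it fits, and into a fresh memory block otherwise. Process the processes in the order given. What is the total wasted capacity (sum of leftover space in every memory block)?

memory block 1: place 392 MB, 120 MB left
memory block 1: place 57 MB, 63 MB left
memory block 2: place 230 MB, 282 MB left
memory block 2: place 123 MB, 159 MB left
memory block 3: place 184 MB, 328 MB left
memory block 3: place 259 MB, 69 MB left
memory block 4: place 419 MB, 93 MB left
memory block 5: place 223 MB, 289 MB left
memory block 6: place 422 MB, 90 MB left
memory block 6: place 89 MB, 1 MB left
memory block 7: place 44 MB, 468 MB left
memory block 7: place 378 MB, 90 MB left
memory block 8: place 96 MB, 416 MB left
memory block 8: place 202 MB, 214 MB left
memory block 9: place 263 MB, 249 MB left
memory block 9: place 84 MB, 165 MB left
9 memory blocks × 512 MB = 4608 MB; used 3465 MB; unused 1143 MB.

1143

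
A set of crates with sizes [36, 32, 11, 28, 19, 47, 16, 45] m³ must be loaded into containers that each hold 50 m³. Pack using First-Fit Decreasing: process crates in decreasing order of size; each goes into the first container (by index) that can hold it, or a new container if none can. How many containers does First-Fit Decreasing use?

5

Sorted descending: 47, 45, 36, 32, 28, 19, 16, 11.
container 1: place 47 m³, 3 m³ left
container 2: place 45 m³, 5 m³ left
container 3: place 36 m³, 14 m³ left
container 4: place 32 m³, 18 m³ left
container 5: place 28 m³, 22 m³ left
container 5: place 19 m³, 3 m³ left
container 4: place 16 m³, 2 m³ left
container 3: place 11 m³, 3 m³ left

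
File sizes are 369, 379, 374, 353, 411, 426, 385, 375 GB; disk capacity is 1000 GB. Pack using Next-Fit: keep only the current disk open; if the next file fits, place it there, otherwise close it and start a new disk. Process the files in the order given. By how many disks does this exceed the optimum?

Next-Fit: [369,379] [374,353] [411,426] [385,375] → 4 disks.
Total size 3072 GB; any packing needs at least ⌈3072/1000⌉ = 4 disks.
So 4 is already optimal.

0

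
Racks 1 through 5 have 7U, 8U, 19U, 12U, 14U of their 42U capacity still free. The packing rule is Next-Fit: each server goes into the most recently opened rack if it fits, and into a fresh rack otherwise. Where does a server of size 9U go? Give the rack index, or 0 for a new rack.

Next-Fit only looks at rack 5, which has 14U free.
9U fits there.

5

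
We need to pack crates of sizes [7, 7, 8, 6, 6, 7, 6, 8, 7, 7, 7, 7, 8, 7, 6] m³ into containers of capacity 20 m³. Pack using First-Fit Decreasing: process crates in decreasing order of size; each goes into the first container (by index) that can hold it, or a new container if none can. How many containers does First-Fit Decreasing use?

6

Sorted descending: 8, 8, 8, 7, 7, 7, 7, 7, 7, 7, 7, 6, 6, 6, 6.
8 m³ → container 1 (remaining 12 m³)
8 m³ → container 1 (remaining 4 m³)
8 m³ → container 2 (remaining 12 m³)
7 m³ → container 2 (remaining 5 m³)
7 m³ → container 3 (remaining 13 m³)
7 m³ → container 3 (remaining 6 m³)
7 m³ → container 4 (remaining 13 m³)
7 m³ → container 4 (remaining 6 m³)
7 m³ → container 5 (remaining 13 m³)
7 m³ → container 5 (remaining 6 m³)
7 m³ → container 6 (remaining 13 m³)
6 m³ → container 3 (remaining 0 m³)
6 m³ → container 4 (remaining 0 m³)
6 m³ → container 5 (remaining 0 m³)
6 m³ → container 6 (remaining 7 m³)
Final containers: [8,8] [8,7] [7,7,6] [7,7,6] [7,7,6] [7,6].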